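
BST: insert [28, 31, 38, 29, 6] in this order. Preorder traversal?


Root = 28; build tree by BST insertion.
Preorder traversal: [28, 6, 31, 29, 38]


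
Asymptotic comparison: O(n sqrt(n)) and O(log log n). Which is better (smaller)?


double-logarithmic grows slower than n^1.5
O(log log n) is asymptotically smaller; O(n sqrt(n)) grows faster


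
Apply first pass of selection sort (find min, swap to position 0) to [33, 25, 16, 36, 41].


After one pass: [16, 25, 33, 36, 41]


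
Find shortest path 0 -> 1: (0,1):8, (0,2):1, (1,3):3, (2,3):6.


Dijkstra from 0:
Distances: {0: 0, 1: 8, 2: 1, 3: 7}
Shortest distance to 1 = 8, path = [0, 1]


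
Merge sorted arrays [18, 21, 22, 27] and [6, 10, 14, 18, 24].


Compare heads, take smaller each step.
Merged: [6, 10, 14, 18, 18, 21, 22, 24, 27]


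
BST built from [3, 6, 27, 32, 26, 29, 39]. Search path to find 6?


BST root = 3
Search for 6: compare at each node
Path: [3, 6]


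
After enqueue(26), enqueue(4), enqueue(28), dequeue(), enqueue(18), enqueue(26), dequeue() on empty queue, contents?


enqueue(26) -> [26]
enqueue(4) -> [26, 4]
enqueue(28) -> [26, 4, 28]
dequeue() returns 26 -> [4, 28]
enqueue(18) -> [4, 28, 18]
enqueue(26) -> [4, 28, 18, 26]
dequeue() returns 4 -> [28, 18, 26]
Final queue (front to back): [28, 18, 26]


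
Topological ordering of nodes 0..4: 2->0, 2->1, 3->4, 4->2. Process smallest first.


Kahn's algorithm, process smallest node first
Order: [3, 4, 2, 0, 1]


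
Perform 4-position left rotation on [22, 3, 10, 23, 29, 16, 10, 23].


Left rotate by 4: [29, 16, 10, 23, 22, 3, 10, 23]


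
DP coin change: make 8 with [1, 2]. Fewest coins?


dp[0]=0; dp[i]=1+min(dp[i-c] for c in coins)
...dp[3]=2, dp[4]=2, dp[5]=3, dp[6]=3, dp[7]=4, dp[8]=4
Minimum coins for 8 = 4


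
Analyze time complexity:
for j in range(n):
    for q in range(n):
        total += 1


Per nesting level: O(n) * O(n) = O(n^2)
Complexity: O(n^2)


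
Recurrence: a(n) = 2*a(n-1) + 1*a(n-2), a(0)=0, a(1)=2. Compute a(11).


Build bottom-up:
...a(9)=1970, a(10)=4756, a(11)=2*4756+1*1970=11482


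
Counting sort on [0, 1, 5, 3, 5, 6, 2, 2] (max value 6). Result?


Count array: [1, 1, 2, 1, 0, 2, 1]
Reconstruct: [0, 1, 2, 2, 3, 5, 5, 6]


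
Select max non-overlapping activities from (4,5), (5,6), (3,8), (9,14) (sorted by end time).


Greedy: pick earliest-ending, then skip overlaps.
Selected (3 activities): [(4, 5), (5, 6), (9, 14)]


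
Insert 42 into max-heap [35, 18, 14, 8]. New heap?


Append 42: [35, 18, 14, 8, 42]
Bubble up: swap idx 4(42) with idx 1(18); swap idx 1(42) with idx 0(35)
Result: [42, 35, 14, 8, 18]


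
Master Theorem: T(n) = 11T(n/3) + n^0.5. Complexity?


a=11, b=3, c=0.5. log_3(11)=2.183 > c=0.5. Case 1: O(n^log_b(a)) = O(n^2.183)
Complexity: O(n^2.183)


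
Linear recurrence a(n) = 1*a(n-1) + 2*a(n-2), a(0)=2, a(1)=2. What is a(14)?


Build bottom-up:
...a(12)=5462, a(13)=10922, a(14)=1*10922+2*5462=21846


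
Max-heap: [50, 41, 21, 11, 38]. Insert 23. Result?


Append 23: [50, 41, 21, 11, 38, 23]
Bubble up: swap idx 5(23) with idx 2(21)
Result: [50, 41, 23, 11, 38, 21]


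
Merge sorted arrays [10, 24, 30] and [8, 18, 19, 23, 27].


Compare heads, take smaller each step.
Merged: [8, 10, 18, 19, 23, 24, 27, 30]


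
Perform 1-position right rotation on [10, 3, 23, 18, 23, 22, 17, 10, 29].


Right rotate by 1: [29, 10, 3, 23, 18, 23, 22, 17, 10]


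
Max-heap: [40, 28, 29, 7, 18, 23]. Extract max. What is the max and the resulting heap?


Max = 40
Replace root with last, heapify down
Resulting heap: [29, 28, 23, 7, 18]


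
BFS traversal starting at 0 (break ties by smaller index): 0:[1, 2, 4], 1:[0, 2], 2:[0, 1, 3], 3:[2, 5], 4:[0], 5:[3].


BFS queue: start with [0]
Visit order: [0, 1, 2, 4, 3, 5]


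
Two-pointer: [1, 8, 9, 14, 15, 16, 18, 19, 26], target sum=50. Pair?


Two pointers: lo=0, hi=8
No pair sums to 50


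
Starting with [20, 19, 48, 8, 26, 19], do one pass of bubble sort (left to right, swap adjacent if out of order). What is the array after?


After one pass: [19, 20, 8, 26, 19, 48]


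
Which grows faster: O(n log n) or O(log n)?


logarithmic grows slower than linearithmic
O(log n) is asymptotically smaller; O(n log n) grows faster


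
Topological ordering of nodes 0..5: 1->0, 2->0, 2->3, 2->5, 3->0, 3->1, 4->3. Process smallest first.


Kahn's algorithm, process smallest node first
Order: [2, 4, 3, 1, 0, 5]


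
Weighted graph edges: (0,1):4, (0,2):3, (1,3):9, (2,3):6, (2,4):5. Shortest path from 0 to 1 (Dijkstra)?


Dijkstra from 0:
Distances: {0: 0, 1: 4, 2: 3, 3: 9, 4: 8}
Shortest distance to 1 = 4, path = [0, 1]


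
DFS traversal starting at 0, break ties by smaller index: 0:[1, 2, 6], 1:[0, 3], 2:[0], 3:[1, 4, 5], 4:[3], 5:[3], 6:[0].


DFS stack-based: start with [0]
Visit order: [0, 1, 3, 4, 5, 2, 6]


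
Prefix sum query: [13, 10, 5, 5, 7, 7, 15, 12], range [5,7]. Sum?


Prefix sums: [0, 13, 23, 28, 33, 40, 47, 62, 74]
Sum[5..7] = prefix[8] - prefix[5] = 74 - 40 = 34


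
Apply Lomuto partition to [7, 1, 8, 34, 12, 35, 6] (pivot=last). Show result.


Elements <= 6 go left of pivot.
Result: [1, 6, 8, 34, 12, 35, 7], pivot at index 1


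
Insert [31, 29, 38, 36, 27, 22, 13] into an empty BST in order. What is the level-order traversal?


Root = 31; build tree by BST insertion.
Level-Order traversal: [31, 29, 38, 27, 36, 22, 13]


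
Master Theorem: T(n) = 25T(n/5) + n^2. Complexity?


a=25, b=5, c=2. log_5(25)=2 = c=2. Case 2: O(n^c log n) = O(n^2 log n)
Complexity: O(n^2 log n)


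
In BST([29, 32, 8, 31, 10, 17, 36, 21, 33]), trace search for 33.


BST root = 29
Search for 33: compare at each node
Path: [29, 32, 36, 33]


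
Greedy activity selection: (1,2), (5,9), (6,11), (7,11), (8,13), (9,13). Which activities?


Greedy: pick earliest-ending, then skip overlaps.
Selected (3 activities): [(1, 2), (5, 9), (9, 13)]


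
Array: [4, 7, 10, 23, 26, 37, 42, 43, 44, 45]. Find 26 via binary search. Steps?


Search for 26:
[0,9] mid=4 arr[4]=26
Total: 1 comparisons


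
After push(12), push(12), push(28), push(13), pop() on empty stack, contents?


push(12) -> [12]
push(12) -> [12, 12]
push(28) -> [12, 12, 28]
push(13) -> [12, 12, 28, 13]
pop() returns 13 -> [12, 12, 28]
Final stack (bottom to top): [12, 12, 28]


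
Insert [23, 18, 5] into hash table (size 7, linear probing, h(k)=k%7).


Insertions: 23->slot 2; 18->slot 4; 5->slot 5
Table: [None, None, 23, None, 18, 5, None]


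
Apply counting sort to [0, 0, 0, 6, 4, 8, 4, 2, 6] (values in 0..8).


Count array: [3, 0, 1, 0, 2, 0, 2, 0, 1]
Reconstruct: [0, 0, 0, 2, 4, 4, 6, 6, 8]


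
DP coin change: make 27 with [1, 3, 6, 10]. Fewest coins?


dp[0]=0; dp[i]=1+min(dp[i-c] for c in coins)
...dp[22]=3, dp[23]=3, dp[24]=4, dp[25]=4, dp[26]=3, dp[27]=4
Minimum coins for 27 = 4


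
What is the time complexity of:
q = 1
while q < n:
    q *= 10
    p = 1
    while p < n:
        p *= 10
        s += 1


Per nesting level: O(log n) * O(log n) = O((log n)^2)
Complexity: O((log n)^2)


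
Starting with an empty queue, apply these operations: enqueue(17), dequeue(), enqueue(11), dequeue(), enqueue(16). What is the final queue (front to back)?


enqueue(17) -> [17]
dequeue() returns 17 -> []
enqueue(11) -> [11]
dequeue() returns 11 -> []
enqueue(16) -> [16]
Final queue (front to back): [16]


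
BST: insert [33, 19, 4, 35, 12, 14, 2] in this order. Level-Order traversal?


Root = 33; build tree by BST insertion.
Level-Order traversal: [33, 19, 35, 4, 2, 12, 14]


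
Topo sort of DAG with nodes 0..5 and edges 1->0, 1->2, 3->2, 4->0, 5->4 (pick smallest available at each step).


Kahn's algorithm, process smallest node first
Order: [1, 3, 2, 5, 4, 0]


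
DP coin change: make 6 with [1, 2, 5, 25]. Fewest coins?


dp[0]=0; dp[i]=1+min(dp[i-c] for c in coins)
...dp[1]=1, dp[2]=1, dp[3]=2, dp[4]=2, dp[5]=1, dp[6]=2
Minimum coins for 6 = 2


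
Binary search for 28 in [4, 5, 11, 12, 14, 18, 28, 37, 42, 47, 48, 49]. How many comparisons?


Search for 28:
[0,11] mid=5 arr[5]=18
[6,11] mid=8 arr[8]=42
[6,7] mid=6 arr[6]=28
Total: 3 comparisons


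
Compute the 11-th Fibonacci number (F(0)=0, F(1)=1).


F(n)=F(n-1)+F(n-2)
...F(9)=34, F(10)=55, F(11)=89


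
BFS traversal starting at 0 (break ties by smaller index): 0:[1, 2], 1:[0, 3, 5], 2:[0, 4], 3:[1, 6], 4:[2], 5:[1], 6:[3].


BFS queue: start with [0]
Visit order: [0, 1, 2, 3, 5, 4, 6]


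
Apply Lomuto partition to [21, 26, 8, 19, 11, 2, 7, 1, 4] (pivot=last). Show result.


Elements <= 4 go left of pivot.
Result: [2, 1, 4, 19, 11, 21, 7, 26, 8], pivot at index 2


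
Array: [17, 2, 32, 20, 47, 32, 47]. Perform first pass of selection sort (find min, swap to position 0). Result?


After one pass: [2, 17, 32, 20, 47, 32, 47]


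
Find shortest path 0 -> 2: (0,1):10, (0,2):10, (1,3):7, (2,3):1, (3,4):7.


Dijkstra from 0:
Distances: {0: 0, 1: 10, 2: 10, 3: 11, 4: 18}
Shortest distance to 2 = 10, path = [0, 2]


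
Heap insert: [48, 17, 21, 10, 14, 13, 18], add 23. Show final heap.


Append 23: [48, 17, 21, 10, 14, 13, 18, 23]
Bubble up: swap idx 7(23) with idx 3(10); swap idx 3(23) with idx 1(17)
Result: [48, 23, 21, 17, 14, 13, 18, 10]


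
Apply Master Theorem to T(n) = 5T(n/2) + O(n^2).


a=5, b=2, c=2. log_2(5)=2.322 > c=2. Case 1: O(n^log_b(a)) = O(n^2.322)
Complexity: O(n^2.322)


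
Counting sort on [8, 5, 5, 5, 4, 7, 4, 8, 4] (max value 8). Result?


Count array: [0, 0, 0, 0, 3, 3, 0, 1, 2]
Reconstruct: [4, 4, 4, 5, 5, 5, 7, 8, 8]


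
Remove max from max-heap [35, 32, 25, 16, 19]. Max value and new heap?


Max = 35
Replace root with last, heapify down
Resulting heap: [32, 19, 25, 16]


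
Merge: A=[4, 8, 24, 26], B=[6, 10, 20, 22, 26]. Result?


Compare heads, take smaller each step.
Merged: [4, 6, 8, 10, 20, 22, 24, 26, 26]


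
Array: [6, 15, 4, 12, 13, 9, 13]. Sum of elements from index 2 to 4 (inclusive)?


Prefix sums: [0, 6, 21, 25, 37, 50, 59, 72]
Sum[2..4] = prefix[5] - prefix[2] = 50 - 21 = 29


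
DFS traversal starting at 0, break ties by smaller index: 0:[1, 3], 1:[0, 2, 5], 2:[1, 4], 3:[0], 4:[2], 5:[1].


DFS stack-based: start with [0]
Visit order: [0, 1, 2, 4, 5, 3]


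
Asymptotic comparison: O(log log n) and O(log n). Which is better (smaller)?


double-logarithmic grows slower than logarithmic
O(log log n) is asymptotically smaller; O(log n) grows faster


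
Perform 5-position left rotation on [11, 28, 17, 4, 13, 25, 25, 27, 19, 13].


Left rotate by 5: [25, 25, 27, 19, 13, 11, 28, 17, 4, 13]


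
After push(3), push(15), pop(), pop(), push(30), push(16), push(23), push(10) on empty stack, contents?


push(3) -> [3]
push(15) -> [3, 15]
pop() returns 15 -> [3]
pop() returns 3 -> []
push(30) -> [30]
push(16) -> [30, 16]
push(23) -> [30, 16, 23]
push(10) -> [30, 16, 23, 10]
Final stack (bottom to top): [30, 16, 23, 10]


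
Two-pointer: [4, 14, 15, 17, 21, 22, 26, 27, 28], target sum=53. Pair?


Two pointers: lo=0, hi=8
Found pair: (26, 27) summing to 53


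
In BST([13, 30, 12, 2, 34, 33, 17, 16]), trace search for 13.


BST root = 13
Search for 13: compare at each node
Path: [13]


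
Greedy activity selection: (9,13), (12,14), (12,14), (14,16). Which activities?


Greedy: pick earliest-ending, then skip overlaps.
Selected (2 activities): [(9, 13), (14, 16)]


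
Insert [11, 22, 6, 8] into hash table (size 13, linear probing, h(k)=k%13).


Insertions: 11->slot 11; 22->slot 9; 6->slot 6; 8->slot 8
Table: [None, None, None, None, None, None, 6, None, 8, 22, None, 11, None]


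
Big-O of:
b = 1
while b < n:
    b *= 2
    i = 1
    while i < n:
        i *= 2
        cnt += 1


Per nesting level: O(log n) * O(log n) = O((log n)^2)
Complexity: O((log n)^2)


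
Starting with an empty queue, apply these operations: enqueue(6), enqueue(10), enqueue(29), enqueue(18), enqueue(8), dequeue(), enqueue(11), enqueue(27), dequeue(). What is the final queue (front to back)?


enqueue(6) -> [6]
enqueue(10) -> [6, 10]
enqueue(29) -> [6, 10, 29]
enqueue(18) -> [6, 10, 29, 18]
enqueue(8) -> [6, 10, 29, 18, 8]
dequeue() returns 6 -> [10, 29, 18, 8]
enqueue(11) -> [10, 29, 18, 8, 11]
enqueue(27) -> [10, 29, 18, 8, 11, 27]
dequeue() returns 10 -> [29, 18, 8, 11, 27]
Final queue (front to back): [29, 18, 8, 11, 27]


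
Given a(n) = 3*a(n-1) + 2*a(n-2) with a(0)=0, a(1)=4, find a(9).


Build bottom-up:
...a(7)=7052, a(8)=25116, a(9)=3*25116+2*7052=89452


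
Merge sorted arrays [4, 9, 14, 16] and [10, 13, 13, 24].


Compare heads, take smaller each step.
Merged: [4, 9, 10, 13, 13, 14, 16, 24]


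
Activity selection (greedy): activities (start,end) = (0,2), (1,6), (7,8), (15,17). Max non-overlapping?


Greedy: pick earliest-ending, then skip overlaps.
Selected (3 activities): [(0, 2), (7, 8), (15, 17)]


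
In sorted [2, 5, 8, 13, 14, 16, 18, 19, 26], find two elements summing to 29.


Two pointers: lo=0, hi=8
Found pair: (13, 16) summing to 29


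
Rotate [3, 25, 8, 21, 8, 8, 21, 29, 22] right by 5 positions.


Right rotate by 5: [8, 8, 21, 29, 22, 3, 25, 8, 21]


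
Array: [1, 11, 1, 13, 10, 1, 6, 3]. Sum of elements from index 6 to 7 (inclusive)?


Prefix sums: [0, 1, 12, 13, 26, 36, 37, 43, 46]
Sum[6..7] = prefix[8] - prefix[6] = 46 - 37 = 9


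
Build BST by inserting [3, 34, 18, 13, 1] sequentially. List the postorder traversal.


Root = 3; build tree by BST insertion.
Postorder traversal: [1, 13, 18, 34, 3]


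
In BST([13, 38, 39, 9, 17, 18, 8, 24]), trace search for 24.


BST root = 13
Search for 24: compare at each node
Path: [13, 38, 17, 18, 24]


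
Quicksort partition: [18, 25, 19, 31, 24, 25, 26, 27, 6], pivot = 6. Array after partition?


Elements <= 6 go left of pivot.
Result: [6, 25, 19, 31, 24, 25, 26, 27, 18], pivot at index 0


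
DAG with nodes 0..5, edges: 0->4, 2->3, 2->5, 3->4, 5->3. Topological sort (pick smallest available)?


Kahn's algorithm, process smallest node first
Order: [0, 1, 2, 5, 3, 4]


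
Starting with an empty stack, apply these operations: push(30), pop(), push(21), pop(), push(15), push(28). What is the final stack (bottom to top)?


push(30) -> [30]
pop() returns 30 -> []
push(21) -> [21]
pop() returns 21 -> []
push(15) -> [15]
push(28) -> [15, 28]
Final stack (bottom to top): [15, 28]


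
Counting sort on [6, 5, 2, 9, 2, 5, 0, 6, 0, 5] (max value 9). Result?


Count array: [2, 0, 2, 0, 0, 3, 2, 0, 0, 1]
Reconstruct: [0, 0, 2, 2, 5, 5, 5, 6, 6, 9]


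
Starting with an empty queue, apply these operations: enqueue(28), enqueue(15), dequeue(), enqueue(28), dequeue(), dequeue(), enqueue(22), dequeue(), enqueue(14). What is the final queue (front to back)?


enqueue(28) -> [28]
enqueue(15) -> [28, 15]
dequeue() returns 28 -> [15]
enqueue(28) -> [15, 28]
dequeue() returns 15 -> [28]
dequeue() returns 28 -> []
enqueue(22) -> [22]
dequeue() returns 22 -> []
enqueue(14) -> [14]
Final queue (front to back): [14]


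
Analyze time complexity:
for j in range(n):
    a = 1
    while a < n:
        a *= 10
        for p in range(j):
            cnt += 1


Per nesting level: O(n) * O(log n) * O(n) [triangular over j] = O(n^2 log n)
Complexity: O(n^2 log n)


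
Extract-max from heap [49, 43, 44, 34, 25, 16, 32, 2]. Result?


Max = 49
Replace root with last, heapify down
Resulting heap: [44, 43, 32, 34, 25, 16, 2]


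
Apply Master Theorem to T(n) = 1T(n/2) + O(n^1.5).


a=1, b=2, c=1.5. log_2(1)=0 < c=1.5. Case 3: O(n^c) = O(n^1.500)
Complexity: O(n^1.500)


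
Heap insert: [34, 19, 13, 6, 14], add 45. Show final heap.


Append 45: [34, 19, 13, 6, 14, 45]
Bubble up: swap idx 5(45) with idx 2(13); swap idx 2(45) with idx 0(34)
Result: [45, 19, 34, 6, 14, 13]


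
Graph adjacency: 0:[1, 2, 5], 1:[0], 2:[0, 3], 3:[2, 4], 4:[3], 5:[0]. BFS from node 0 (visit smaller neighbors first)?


BFS queue: start with [0]
Visit order: [0, 1, 2, 5, 3, 4]


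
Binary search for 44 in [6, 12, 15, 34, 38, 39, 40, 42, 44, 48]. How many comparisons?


Search for 44:
[0,9] mid=4 arr[4]=38
[5,9] mid=7 arr[7]=42
[8,9] mid=8 arr[8]=44
Total: 3 comparisons


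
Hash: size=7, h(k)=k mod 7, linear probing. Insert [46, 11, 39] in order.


Insertions: 46->slot 4; 11->slot 5; 39->slot 6
Table: [None, None, None, None, 46, 11, 39]


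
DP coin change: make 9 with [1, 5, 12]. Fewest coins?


dp[0]=0; dp[i]=1+min(dp[i-c] for c in coins)
...dp[4]=4, dp[5]=1, dp[6]=2, dp[7]=3, dp[8]=4, dp[9]=5
Minimum coins for 9 = 5


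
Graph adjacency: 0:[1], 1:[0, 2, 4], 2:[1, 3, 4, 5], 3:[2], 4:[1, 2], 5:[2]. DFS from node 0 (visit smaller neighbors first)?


DFS stack-based: start with [0]
Visit order: [0, 1, 2, 3, 4, 5]


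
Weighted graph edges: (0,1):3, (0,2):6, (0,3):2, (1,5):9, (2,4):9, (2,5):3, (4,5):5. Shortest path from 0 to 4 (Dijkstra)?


Dijkstra from 0:
Distances: {0: 0, 1: 3, 2: 6, 3: 2, 4: 14, 5: 9}
Shortest distance to 4 = 14, path = [0, 2, 5, 4]


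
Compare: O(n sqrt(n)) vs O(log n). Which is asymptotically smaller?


logarithmic grows slower than n^1.5
O(log n) is asymptotically smaller; O(n sqrt(n)) grows faster


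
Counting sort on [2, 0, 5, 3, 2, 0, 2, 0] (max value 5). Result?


Count array: [3, 0, 3, 1, 0, 1]
Reconstruct: [0, 0, 0, 2, 2, 2, 3, 5]


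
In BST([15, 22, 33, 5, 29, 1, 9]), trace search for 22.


BST root = 15
Search for 22: compare at each node
Path: [15, 22]


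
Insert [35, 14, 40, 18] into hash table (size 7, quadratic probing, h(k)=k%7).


Insertions: 35->slot 0; 14->slot 1; 40->slot 5; 18->slot 4
Table: [35, 14, None, None, 18, 40, None]


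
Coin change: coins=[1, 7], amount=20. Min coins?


dp[0]=0; dp[i]=1+min(dp[i-c] for c in coins)
...dp[15]=3, dp[16]=4, dp[17]=5, dp[18]=6, dp[19]=7, dp[20]=8
Minimum coins for 20 = 8


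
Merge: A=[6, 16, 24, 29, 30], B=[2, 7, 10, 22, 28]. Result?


Compare heads, take smaller each step.
Merged: [2, 6, 7, 10, 16, 22, 24, 28, 29, 30]


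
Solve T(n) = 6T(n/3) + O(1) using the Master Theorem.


a=6, b=3, c=0. log_3(6)=1.631 > c=0. Case 1: O(n^log_b(a)) = O(n^1.631)
Complexity: O(n^1.631)


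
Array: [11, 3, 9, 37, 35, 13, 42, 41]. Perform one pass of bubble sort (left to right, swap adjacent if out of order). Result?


After one pass: [3, 9, 11, 35, 13, 37, 41, 42]


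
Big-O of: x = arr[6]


Analysis: constant-time operation, no loop
Complexity: O(1)


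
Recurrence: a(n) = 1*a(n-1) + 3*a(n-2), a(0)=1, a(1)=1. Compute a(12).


Build bottom-up:
...a(10)=2683, a(11)=6160, a(12)=1*6160+3*2683=14209


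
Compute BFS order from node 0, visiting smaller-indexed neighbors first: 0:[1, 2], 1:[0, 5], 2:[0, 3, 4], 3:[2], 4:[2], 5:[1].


BFS queue: start with [0]
Visit order: [0, 1, 2, 5, 3, 4]


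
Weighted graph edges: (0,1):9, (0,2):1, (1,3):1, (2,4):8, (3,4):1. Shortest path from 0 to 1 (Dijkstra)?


Dijkstra from 0:
Distances: {0: 0, 1: 9, 2: 1, 3: 10, 4: 9}
Shortest distance to 1 = 9, path = [0, 1]


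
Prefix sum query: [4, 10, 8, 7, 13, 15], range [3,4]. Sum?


Prefix sums: [0, 4, 14, 22, 29, 42, 57]
Sum[3..4] = prefix[5] - prefix[3] = 42 - 22 = 20


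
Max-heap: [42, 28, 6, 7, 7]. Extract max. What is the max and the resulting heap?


Max = 42
Replace root with last, heapify down
Resulting heap: [28, 7, 6, 7]


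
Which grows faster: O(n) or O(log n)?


logarithmic grows slower than linear
O(log n) is asymptotically smaller; O(n) grows faster


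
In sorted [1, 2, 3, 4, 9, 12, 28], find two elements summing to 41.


Two pointers: lo=0, hi=6
No pair sums to 41


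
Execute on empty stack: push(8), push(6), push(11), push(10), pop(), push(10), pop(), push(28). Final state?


push(8) -> [8]
push(6) -> [8, 6]
push(11) -> [8, 6, 11]
push(10) -> [8, 6, 11, 10]
pop() returns 10 -> [8, 6, 11]
push(10) -> [8, 6, 11, 10]
pop() returns 10 -> [8, 6, 11]
push(28) -> [8, 6, 11, 28]
Final stack (bottom to top): [8, 6, 11, 28]


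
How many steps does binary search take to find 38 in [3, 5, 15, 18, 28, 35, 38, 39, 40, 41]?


Search for 38:
[0,9] mid=4 arr[4]=28
[5,9] mid=7 arr[7]=39
[5,6] mid=5 arr[5]=35
[6,6] mid=6 arr[6]=38
Total: 4 comparisons


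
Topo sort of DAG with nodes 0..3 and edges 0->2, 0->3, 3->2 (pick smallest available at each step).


Kahn's algorithm, process smallest node first
Order: [0, 1, 3, 2]


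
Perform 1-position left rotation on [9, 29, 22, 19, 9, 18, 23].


Left rotate by 1: [29, 22, 19, 9, 18, 23, 9]


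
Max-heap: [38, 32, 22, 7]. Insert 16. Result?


Append 16: [38, 32, 22, 7, 16]
Bubble up: no swaps needed
Result: [38, 32, 22, 7, 16]


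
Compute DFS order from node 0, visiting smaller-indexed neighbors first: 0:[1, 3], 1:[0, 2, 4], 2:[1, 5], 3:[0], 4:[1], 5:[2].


DFS stack-based: start with [0]
Visit order: [0, 1, 2, 5, 4, 3]


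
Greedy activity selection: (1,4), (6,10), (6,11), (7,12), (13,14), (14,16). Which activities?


Greedy: pick earliest-ending, then skip overlaps.
Selected (4 activities): [(1, 4), (6, 10), (13, 14), (14, 16)]


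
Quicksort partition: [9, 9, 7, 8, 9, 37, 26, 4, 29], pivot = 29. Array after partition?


Elements <= 29 go left of pivot.
Result: [9, 9, 7, 8, 9, 26, 4, 29, 37], pivot at index 7


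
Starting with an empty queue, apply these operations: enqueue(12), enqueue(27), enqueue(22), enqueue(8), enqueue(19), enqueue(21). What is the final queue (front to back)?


enqueue(12) -> [12]
enqueue(27) -> [12, 27]
enqueue(22) -> [12, 27, 22]
enqueue(8) -> [12, 27, 22, 8]
enqueue(19) -> [12, 27, 22, 8, 19]
enqueue(21) -> [12, 27, 22, 8, 19, 21]
Final queue (front to back): [12, 27, 22, 8, 19, 21]


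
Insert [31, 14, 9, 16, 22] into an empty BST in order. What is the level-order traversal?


Root = 31; build tree by BST insertion.
Level-Order traversal: [31, 14, 9, 16, 22]


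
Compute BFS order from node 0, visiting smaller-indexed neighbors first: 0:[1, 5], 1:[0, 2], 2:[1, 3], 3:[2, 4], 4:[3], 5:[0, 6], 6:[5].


BFS queue: start with [0]
Visit order: [0, 1, 5, 2, 6, 3, 4]


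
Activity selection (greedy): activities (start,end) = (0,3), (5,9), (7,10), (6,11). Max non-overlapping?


Greedy: pick earliest-ending, then skip overlaps.
Selected (2 activities): [(0, 3), (5, 9)]


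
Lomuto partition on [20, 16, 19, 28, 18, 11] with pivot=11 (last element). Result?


Elements <= 11 go left of pivot.
Result: [11, 16, 19, 28, 18, 20], pivot at index 0


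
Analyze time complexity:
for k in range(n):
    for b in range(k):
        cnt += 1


Per nesting level: O(n) * O(n) [triangular over k] = O(n^2)
Complexity: O(n^2)


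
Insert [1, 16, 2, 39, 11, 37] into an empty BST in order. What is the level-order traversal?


Root = 1; build tree by BST insertion.
Level-Order traversal: [1, 16, 2, 39, 11, 37]


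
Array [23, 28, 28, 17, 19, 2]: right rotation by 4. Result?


Right rotate by 4: [28, 17, 19, 2, 23, 28]


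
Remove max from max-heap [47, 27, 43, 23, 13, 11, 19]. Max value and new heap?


Max = 47
Replace root with last, heapify down
Resulting heap: [43, 27, 19, 23, 13, 11]


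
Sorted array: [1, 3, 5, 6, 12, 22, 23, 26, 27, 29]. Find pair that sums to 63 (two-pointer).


Two pointers: lo=0, hi=9
No pair sums to 63


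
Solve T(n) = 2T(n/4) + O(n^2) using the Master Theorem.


a=2, b=4, c=2. log_4(2)=0.5 < c=2. Case 3: O(n^c) = O(n^2)
Complexity: O(n^2)


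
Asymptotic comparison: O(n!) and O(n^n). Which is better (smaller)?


factorial grows slower than n^n
O(n!) is asymptotically smaller; O(n^n) grows faster


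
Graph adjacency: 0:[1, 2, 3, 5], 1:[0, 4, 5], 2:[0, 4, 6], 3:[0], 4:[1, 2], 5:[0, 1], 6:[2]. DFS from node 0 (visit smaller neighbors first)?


DFS stack-based: start with [0]
Visit order: [0, 1, 4, 2, 6, 5, 3]


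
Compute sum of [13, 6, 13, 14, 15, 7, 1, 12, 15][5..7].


Prefix sums: [0, 13, 19, 32, 46, 61, 68, 69, 81, 96]
Sum[5..7] = prefix[8] - prefix[5] = 81 - 61 = 20


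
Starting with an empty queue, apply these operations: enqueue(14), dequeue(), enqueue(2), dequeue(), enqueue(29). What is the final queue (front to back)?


enqueue(14) -> [14]
dequeue() returns 14 -> []
enqueue(2) -> [2]
dequeue() returns 2 -> []
enqueue(29) -> [29]
Final queue (front to back): [29]


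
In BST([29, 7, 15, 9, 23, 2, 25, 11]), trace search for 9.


BST root = 29
Search for 9: compare at each node
Path: [29, 7, 15, 9]


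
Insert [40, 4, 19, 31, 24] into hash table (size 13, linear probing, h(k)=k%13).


Insertions: 40->slot 1; 4->slot 4; 19->slot 6; 31->slot 5; 24->slot 11
Table: [None, 40, None, None, 4, 31, 19, None, None, None, None, 24, None]


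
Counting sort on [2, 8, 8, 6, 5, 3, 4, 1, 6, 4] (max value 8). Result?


Count array: [0, 1, 1, 1, 2, 1, 2, 0, 2]
Reconstruct: [1, 2, 3, 4, 4, 5, 6, 6, 8, 8]


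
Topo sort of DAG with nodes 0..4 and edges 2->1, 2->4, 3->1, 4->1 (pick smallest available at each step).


Kahn's algorithm, process smallest node first
Order: [0, 2, 3, 4, 1]


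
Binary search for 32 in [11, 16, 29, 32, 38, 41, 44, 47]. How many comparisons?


Search for 32:
[0,7] mid=3 arr[3]=32
Total: 1 comparisons


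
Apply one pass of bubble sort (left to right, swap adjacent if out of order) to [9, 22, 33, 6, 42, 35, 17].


After one pass: [9, 22, 6, 33, 35, 17, 42]


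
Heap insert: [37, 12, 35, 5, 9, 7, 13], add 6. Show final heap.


Append 6: [37, 12, 35, 5, 9, 7, 13, 6]
Bubble up: swap idx 7(6) with idx 3(5)
Result: [37, 12, 35, 6, 9, 7, 13, 5]


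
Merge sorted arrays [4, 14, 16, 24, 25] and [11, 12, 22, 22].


Compare heads, take smaller each step.
Merged: [4, 11, 12, 14, 16, 22, 22, 24, 25]


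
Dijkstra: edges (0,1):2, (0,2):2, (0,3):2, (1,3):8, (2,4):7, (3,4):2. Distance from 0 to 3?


Dijkstra from 0:
Distances: {0: 0, 1: 2, 2: 2, 3: 2, 4: 4}
Shortest distance to 3 = 2, path = [0, 3]


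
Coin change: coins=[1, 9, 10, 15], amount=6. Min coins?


dp[0]=0; dp[i]=1+min(dp[i-c] for c in coins)
...dp[1]=1, dp[2]=2, dp[3]=3, dp[4]=4, dp[5]=5, dp[6]=6
Minimum coins for 6 = 6


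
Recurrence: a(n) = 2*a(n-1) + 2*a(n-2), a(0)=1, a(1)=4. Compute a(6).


Build bottom-up:
...a(4)=76, a(5)=208, a(6)=2*208+2*76=568


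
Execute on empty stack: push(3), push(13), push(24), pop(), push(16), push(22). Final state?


push(3) -> [3]
push(13) -> [3, 13]
push(24) -> [3, 13, 24]
pop() returns 24 -> [3, 13]
push(16) -> [3, 13, 16]
push(22) -> [3, 13, 16, 22]
Final stack (bottom to top): [3, 13, 16, 22]


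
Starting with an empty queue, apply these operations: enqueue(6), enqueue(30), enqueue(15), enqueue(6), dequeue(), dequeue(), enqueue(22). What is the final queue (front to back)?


enqueue(6) -> [6]
enqueue(30) -> [6, 30]
enqueue(15) -> [6, 30, 15]
enqueue(6) -> [6, 30, 15, 6]
dequeue() returns 6 -> [30, 15, 6]
dequeue() returns 30 -> [15, 6]
enqueue(22) -> [15, 6, 22]
Final queue (front to back): [15, 6, 22]


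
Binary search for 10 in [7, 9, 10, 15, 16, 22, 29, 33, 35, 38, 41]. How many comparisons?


Search for 10:
[0,10] mid=5 arr[5]=22
[0,4] mid=2 arr[2]=10
Total: 2 comparisons


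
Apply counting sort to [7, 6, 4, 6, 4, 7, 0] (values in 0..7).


Count array: [1, 0, 0, 0, 2, 0, 2, 2]
Reconstruct: [0, 4, 4, 6, 6, 7, 7]


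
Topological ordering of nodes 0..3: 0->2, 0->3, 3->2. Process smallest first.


Kahn's algorithm, process smallest node first
Order: [0, 1, 3, 2]


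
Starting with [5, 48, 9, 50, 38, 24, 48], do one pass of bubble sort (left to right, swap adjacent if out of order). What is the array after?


After one pass: [5, 9, 48, 38, 24, 48, 50]


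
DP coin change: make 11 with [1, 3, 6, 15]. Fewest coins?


dp[0]=0; dp[i]=1+min(dp[i-c] for c in coins)
...dp[6]=1, dp[7]=2, dp[8]=3, dp[9]=2, dp[10]=3, dp[11]=4
Minimum coins for 11 = 4


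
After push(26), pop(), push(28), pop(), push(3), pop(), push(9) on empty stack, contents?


push(26) -> [26]
pop() returns 26 -> []
push(28) -> [28]
pop() returns 28 -> []
push(3) -> [3]
pop() returns 3 -> []
push(9) -> [9]
Final stack (bottom to top): [9]


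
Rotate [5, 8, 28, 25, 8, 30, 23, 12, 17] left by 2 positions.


Left rotate by 2: [28, 25, 8, 30, 23, 12, 17, 5, 8]


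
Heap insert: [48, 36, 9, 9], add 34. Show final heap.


Append 34: [48, 36, 9, 9, 34]
Bubble up: no swaps needed
Result: [48, 36, 9, 9, 34]


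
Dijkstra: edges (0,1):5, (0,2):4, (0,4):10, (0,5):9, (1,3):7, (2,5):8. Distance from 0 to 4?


Dijkstra from 0:
Distances: {0: 0, 1: 5, 2: 4, 3: 12, 4: 10, 5: 9}
Shortest distance to 4 = 10, path = [0, 4]


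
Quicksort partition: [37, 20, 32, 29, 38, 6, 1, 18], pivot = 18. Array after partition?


Elements <= 18 go left of pivot.
Result: [6, 1, 18, 29, 38, 37, 20, 32], pivot at index 2


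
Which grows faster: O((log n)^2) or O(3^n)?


polylogarithmic grows slower than exponential (base 3)
O((log n)^2) is asymptotically smaller; O(3^n) grows faster


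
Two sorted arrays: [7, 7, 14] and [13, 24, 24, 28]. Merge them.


Compare heads, take smaller each step.
Merged: [7, 7, 13, 14, 24, 24, 28]


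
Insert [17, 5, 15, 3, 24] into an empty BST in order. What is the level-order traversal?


Root = 17; build tree by BST insertion.
Level-Order traversal: [17, 5, 24, 3, 15]


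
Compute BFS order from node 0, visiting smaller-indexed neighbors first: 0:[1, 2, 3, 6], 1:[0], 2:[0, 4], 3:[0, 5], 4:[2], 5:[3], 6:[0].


BFS queue: start with [0]
Visit order: [0, 1, 2, 3, 6, 4, 5]


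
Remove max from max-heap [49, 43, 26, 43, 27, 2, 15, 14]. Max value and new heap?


Max = 49
Replace root with last, heapify down
Resulting heap: [43, 43, 26, 14, 27, 2, 15]


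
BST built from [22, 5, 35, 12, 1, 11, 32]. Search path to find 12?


BST root = 22
Search for 12: compare at each node
Path: [22, 5, 12]


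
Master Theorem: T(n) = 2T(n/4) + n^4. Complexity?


a=2, b=4, c=4. log_4(2)=0.5 < c=4. Case 3: O(n^c) = O(n^4)
Complexity: O(n^4)


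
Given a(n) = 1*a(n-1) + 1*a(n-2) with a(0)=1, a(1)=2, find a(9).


Build bottom-up:
...a(7)=34, a(8)=55, a(9)=1*55+1*34=89


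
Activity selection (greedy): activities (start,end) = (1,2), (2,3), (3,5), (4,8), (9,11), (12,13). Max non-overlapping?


Greedy: pick earliest-ending, then skip overlaps.
Selected (5 activities): [(1, 2), (2, 3), (3, 5), (9, 11), (12, 13)]


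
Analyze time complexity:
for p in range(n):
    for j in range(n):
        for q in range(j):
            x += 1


Per nesting level: O(n) * O(n) * O(n) [triangular over j] = O(n^3)
Complexity: O(n^3)


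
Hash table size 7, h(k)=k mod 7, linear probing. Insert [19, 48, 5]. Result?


Insertions: 19->slot 5; 48->slot 6; 5->slot 0
Table: [5, None, None, None, None, 19, 48]


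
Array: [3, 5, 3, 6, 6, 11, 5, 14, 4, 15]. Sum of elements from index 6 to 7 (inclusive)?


Prefix sums: [0, 3, 8, 11, 17, 23, 34, 39, 53, 57, 72]
Sum[6..7] = prefix[8] - prefix[6] = 53 - 34 = 19


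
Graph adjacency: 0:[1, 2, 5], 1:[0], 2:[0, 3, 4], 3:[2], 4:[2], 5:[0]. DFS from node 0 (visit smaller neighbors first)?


DFS stack-based: start with [0]
Visit order: [0, 1, 2, 3, 4, 5]


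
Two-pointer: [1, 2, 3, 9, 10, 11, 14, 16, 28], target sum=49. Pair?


Two pointers: lo=0, hi=8
No pair sums to 49


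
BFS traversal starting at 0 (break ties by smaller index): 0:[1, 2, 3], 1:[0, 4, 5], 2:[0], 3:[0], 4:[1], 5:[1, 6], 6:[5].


BFS queue: start with [0]
Visit order: [0, 1, 2, 3, 4, 5, 6]


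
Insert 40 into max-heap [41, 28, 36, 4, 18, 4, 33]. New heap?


Append 40: [41, 28, 36, 4, 18, 4, 33, 40]
Bubble up: swap idx 7(40) with idx 3(4); swap idx 3(40) with idx 1(28)
Result: [41, 40, 36, 28, 18, 4, 33, 4]


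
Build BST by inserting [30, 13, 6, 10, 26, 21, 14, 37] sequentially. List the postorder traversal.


Root = 30; build tree by BST insertion.
Postorder traversal: [10, 6, 14, 21, 26, 13, 37, 30]


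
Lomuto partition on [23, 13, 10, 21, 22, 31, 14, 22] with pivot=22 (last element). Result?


Elements <= 22 go left of pivot.
Result: [13, 10, 21, 22, 14, 22, 23, 31], pivot at index 5


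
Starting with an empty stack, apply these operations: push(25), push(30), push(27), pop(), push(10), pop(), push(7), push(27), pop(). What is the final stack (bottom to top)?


push(25) -> [25]
push(30) -> [25, 30]
push(27) -> [25, 30, 27]
pop() returns 27 -> [25, 30]
push(10) -> [25, 30, 10]
pop() returns 10 -> [25, 30]
push(7) -> [25, 30, 7]
push(27) -> [25, 30, 7, 27]
pop() returns 27 -> [25, 30, 7]
Final stack (bottom to top): [25, 30, 7]


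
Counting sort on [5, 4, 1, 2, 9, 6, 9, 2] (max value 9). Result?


Count array: [0, 1, 2, 0, 1, 1, 1, 0, 0, 2]
Reconstruct: [1, 2, 2, 4, 5, 6, 9, 9]


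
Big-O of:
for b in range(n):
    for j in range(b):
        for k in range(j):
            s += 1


Per nesting level: O(n) * O(n) [triangular over b] * O(n) [triangular over j] = O(n^3)
Complexity: O(n^3)


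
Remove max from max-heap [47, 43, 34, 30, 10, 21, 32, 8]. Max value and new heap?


Max = 47
Replace root with last, heapify down
Resulting heap: [43, 30, 34, 8, 10, 21, 32]


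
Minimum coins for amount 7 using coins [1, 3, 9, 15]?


dp[0]=0; dp[i]=1+min(dp[i-c] for c in coins)
...dp[2]=2, dp[3]=1, dp[4]=2, dp[5]=3, dp[6]=2, dp[7]=3
Minimum coins for 7 = 3


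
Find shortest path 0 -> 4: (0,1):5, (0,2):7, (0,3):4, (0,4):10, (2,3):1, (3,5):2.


Dijkstra from 0:
Distances: {0: 0, 1: 5, 2: 5, 3: 4, 4: 10, 5: 6}
Shortest distance to 4 = 10, path = [0, 4]


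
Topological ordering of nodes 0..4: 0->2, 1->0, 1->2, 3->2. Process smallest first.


Kahn's algorithm, process smallest node first
Order: [1, 0, 3, 2, 4]


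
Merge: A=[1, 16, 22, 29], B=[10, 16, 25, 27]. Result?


Compare heads, take smaller each step.
Merged: [1, 10, 16, 16, 22, 25, 27, 29]


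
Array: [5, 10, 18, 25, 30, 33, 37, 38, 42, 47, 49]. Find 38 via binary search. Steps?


Search for 38:
[0,10] mid=5 arr[5]=33
[6,10] mid=8 arr[8]=42
[6,7] mid=6 arr[6]=37
[7,7] mid=7 arr[7]=38
Total: 4 comparisons


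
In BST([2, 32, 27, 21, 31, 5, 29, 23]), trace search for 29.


BST root = 2
Search for 29: compare at each node
Path: [2, 32, 27, 31, 29]


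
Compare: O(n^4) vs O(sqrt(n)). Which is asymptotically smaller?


sublinear grows slower than quartic
O(sqrt(n)) is asymptotically smaller; O(n^4) grows faster


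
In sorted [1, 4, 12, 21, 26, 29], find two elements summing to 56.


Two pointers: lo=0, hi=5
No pair sums to 56


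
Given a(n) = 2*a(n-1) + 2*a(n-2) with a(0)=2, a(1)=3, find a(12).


Build bottom-up:
...a(10)=29856, a(11)=81568, a(12)=2*81568+2*29856=222848


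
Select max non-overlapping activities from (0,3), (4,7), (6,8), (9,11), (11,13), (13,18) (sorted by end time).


Greedy: pick earliest-ending, then skip overlaps.
Selected (5 activities): [(0, 3), (4, 7), (9, 11), (11, 13), (13, 18)]


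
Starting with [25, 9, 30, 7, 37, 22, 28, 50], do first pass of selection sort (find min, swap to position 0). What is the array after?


After one pass: [7, 9, 30, 25, 37, 22, 28, 50]


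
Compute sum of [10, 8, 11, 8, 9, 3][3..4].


Prefix sums: [0, 10, 18, 29, 37, 46, 49]
Sum[3..4] = prefix[5] - prefix[3] = 46 - 29 = 17


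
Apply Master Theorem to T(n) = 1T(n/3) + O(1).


a=1, b=3, c=0. log_3(1)=0 = c=0. Case 2: O(n^c log n) = O(log n)
Complexity: O(log n)


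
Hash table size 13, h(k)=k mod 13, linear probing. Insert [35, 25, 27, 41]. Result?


Insertions: 35->slot 9; 25->slot 12; 27->slot 1; 41->slot 2
Table: [None, 27, 41, None, None, None, None, None, None, 35, None, None, 25]


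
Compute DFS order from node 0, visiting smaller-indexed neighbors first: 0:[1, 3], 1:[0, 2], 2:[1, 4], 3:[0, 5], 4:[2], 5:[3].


DFS stack-based: start with [0]
Visit order: [0, 1, 2, 4, 3, 5]


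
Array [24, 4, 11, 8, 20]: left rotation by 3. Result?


Left rotate by 3: [8, 20, 24, 4, 11]


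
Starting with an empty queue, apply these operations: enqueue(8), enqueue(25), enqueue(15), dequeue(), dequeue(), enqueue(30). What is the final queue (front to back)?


enqueue(8) -> [8]
enqueue(25) -> [8, 25]
enqueue(15) -> [8, 25, 15]
dequeue() returns 8 -> [25, 15]
dequeue() returns 25 -> [15]
enqueue(30) -> [15, 30]
Final queue (front to back): [15, 30]


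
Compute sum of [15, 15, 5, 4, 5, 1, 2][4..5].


Prefix sums: [0, 15, 30, 35, 39, 44, 45, 47]
Sum[4..5] = prefix[6] - prefix[4] = 45 - 39 = 6


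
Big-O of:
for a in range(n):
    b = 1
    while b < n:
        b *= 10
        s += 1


Per nesting level: O(n) * O(log n) = O(n log n)
Complexity: O(n log n)


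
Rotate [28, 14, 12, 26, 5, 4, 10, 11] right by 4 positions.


Right rotate by 4: [5, 4, 10, 11, 28, 14, 12, 26]


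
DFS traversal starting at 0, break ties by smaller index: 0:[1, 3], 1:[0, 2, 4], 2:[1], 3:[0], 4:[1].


DFS stack-based: start with [0]
Visit order: [0, 1, 2, 4, 3]


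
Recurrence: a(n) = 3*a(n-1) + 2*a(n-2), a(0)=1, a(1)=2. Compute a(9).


Build bottom-up:
...a(7)=4516, a(8)=16084, a(9)=3*16084+2*4516=57284


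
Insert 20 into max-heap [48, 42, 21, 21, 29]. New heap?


Append 20: [48, 42, 21, 21, 29, 20]
Bubble up: no swaps needed
Result: [48, 42, 21, 21, 29, 20]


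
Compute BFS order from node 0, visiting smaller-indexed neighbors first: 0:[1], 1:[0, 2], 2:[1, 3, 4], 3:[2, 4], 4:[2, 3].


BFS queue: start with [0]
Visit order: [0, 1, 2, 3, 4]


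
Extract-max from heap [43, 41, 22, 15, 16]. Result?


Max = 43
Replace root with last, heapify down
Resulting heap: [41, 16, 22, 15]


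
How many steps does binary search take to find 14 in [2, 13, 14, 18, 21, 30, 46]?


Search for 14:
[0,6] mid=3 arr[3]=18
[0,2] mid=1 arr[1]=13
[2,2] mid=2 arr[2]=14
Total: 3 comparisons


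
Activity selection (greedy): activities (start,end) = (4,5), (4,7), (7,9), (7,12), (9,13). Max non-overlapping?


Greedy: pick earliest-ending, then skip overlaps.
Selected (3 activities): [(4, 5), (7, 9), (9, 13)]


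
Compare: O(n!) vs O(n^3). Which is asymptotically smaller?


cubic grows slower than factorial
O(n^3) is asymptotically smaller; O(n!) grows faster


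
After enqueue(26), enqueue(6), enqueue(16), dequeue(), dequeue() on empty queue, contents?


enqueue(26) -> [26]
enqueue(6) -> [26, 6]
enqueue(16) -> [26, 6, 16]
dequeue() returns 26 -> [6, 16]
dequeue() returns 6 -> [16]
Final queue (front to back): [16]


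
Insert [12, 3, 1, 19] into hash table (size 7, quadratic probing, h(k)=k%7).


Insertions: 12->slot 5; 3->slot 3; 1->slot 1; 19->slot 6
Table: [None, 1, None, 3, None, 12, 19]


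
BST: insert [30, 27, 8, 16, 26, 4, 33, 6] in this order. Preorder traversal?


Root = 30; build tree by BST insertion.
Preorder traversal: [30, 27, 8, 4, 6, 16, 26, 33]


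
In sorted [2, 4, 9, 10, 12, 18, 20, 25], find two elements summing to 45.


Two pointers: lo=0, hi=7
Found pair: (20, 25) summing to 45


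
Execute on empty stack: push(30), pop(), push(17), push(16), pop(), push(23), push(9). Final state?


push(30) -> [30]
pop() returns 30 -> []
push(17) -> [17]
push(16) -> [17, 16]
pop() returns 16 -> [17]
push(23) -> [17, 23]
push(9) -> [17, 23, 9]
Final stack (bottom to top): [17, 23, 9]


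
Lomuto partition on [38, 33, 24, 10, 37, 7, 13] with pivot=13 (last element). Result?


Elements <= 13 go left of pivot.
Result: [10, 7, 13, 38, 37, 33, 24], pivot at index 2
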